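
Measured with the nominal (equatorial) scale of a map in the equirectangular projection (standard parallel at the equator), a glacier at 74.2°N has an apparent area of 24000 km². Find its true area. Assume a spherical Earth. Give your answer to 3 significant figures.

For the equirectangular projection with φ₀ = 0 (plate carrée), h = 1 along meridians and k = sec φ along parallels.
Areal scale = h·k = 1 × sec φ; at 74.2°, h = 1.000, k = 3.673, so h·k = 3.673.
True area = apparent / (areal scale) = 24000 / 3.673 ≈ 6530 km².

6530 km²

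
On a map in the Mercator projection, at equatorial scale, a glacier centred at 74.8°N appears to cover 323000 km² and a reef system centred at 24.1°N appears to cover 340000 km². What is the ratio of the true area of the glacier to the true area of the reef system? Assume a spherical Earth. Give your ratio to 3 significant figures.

0.0784

Mercator's areal exaggeration is sec²φ; hence true area = (apparent area) · cos²φ.
True area of glacier: 323000 × cos²(74.8°) = 323000 × 0.06874 = 22200 km².
True area of reef system: 340000 × cos²(24.1°) = 340000 × 0.8333 = 283300 km².
Ratio = 22200 / 283300 ≈ 0.0784.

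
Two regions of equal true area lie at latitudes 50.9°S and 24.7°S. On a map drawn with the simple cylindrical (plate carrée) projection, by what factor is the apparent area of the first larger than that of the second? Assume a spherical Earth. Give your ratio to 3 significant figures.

1.44

In the plate carrée (x = Rλ, y = Rφ), meridians are true-scale (h = 1) and parallels are stretched by k = sec φ.
Areal scale at 50.9°: h·k = 1.000 × 1.586 = 1.586.
Areal scale at 24.7°: h·k = 1.000 × 1.101 = 1.101.
Ratio = 1.586/1.101 ≈ 1.44.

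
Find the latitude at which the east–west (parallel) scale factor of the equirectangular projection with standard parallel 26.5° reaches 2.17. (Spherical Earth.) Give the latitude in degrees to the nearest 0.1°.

65.6°

The equidistant cylindrical projection with φ₀ = 26.5° has h = 1 (meridians true) and k = cos φ₀ / cos φ along parallels.
k = cos φ₀ / cos φ = 2.17  ⇒  cos φ = cos 26.5° / 2.17 = 0.4124.
φ = arccos(0.4124) ≈ 65.6°.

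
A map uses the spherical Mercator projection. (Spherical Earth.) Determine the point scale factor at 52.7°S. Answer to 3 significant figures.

1.65

The Mercator projection is conformal; its linear scale factor is the same in every direction and equals sec φ = 1/cos φ.
k = 1/cos 52.7° = 1/0.6060 = 1.650.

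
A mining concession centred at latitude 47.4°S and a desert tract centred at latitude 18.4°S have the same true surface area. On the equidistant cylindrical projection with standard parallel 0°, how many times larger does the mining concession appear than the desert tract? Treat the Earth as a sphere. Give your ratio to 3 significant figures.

For the equirectangular projection with φ₀ = 0 (plate carrée), h = 1 along meridians and k = sec φ along parallels.
Areal scale at 47.4°: h·k = 1.000 × 1.477 = 1.477.
Areal scale at 18.4°: h·k = 1.000 × 1.054 = 1.054.
Ratio = 1.477/1.054 ≈ 1.40.

1.40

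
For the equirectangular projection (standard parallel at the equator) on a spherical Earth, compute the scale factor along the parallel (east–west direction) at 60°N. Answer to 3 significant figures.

2.00

In the plate carrée (x = Rλ, y = Rφ), meridians are true-scale (h = 1) and parallels are stretched by k = sec φ.
k = 1/cos 60° = 1/0.5000 = 2.000.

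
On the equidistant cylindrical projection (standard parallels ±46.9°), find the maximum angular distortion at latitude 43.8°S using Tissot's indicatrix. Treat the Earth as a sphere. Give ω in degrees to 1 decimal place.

3.1°

The equidistant cylindrical projection with φ₀ = 46.9° has h = 1 (meridians true) and k = cos φ₀ / cos φ along parallels.
At 43.8°: h = 1.000, k = 0.9467; principal scales a = 1.000, b = 0.9467.
sin(ω/2) = (a − b)/(a + b) = 0.05332/1.947 = 0.02739, so ω = 2 arcsin(0.02739) ≈ 3.1°.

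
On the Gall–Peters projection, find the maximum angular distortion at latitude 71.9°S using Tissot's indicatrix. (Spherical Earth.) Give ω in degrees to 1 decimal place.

85.1°

Gall–Peters is a cylindrical equal-area projection with standard parallels at ±45°. Cylindrical equal-area (φ₀ = 45°): h = cos φ / cos 45° along meridians, k = cos 45° / cos φ along parallels; h·k = 1.
At 71.9°: h = 0.4394, k = 2.276; principal scales a = 2.276, b = 0.4394.
sin(ω/2) = (a − b)/(a + b) = 1.837/2.715 = 0.6764, so ω = 2 arcsin(0.6764) ≈ 85.1°.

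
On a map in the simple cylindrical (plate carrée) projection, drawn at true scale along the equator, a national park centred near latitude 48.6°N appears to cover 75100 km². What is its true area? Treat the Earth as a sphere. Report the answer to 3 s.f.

49700 km²

Plate carrée maps x = Rλ, y = Rφ. The meridian scale is h = 1 and the parallel scale is k = 1/cos φ = sec φ.
Areal scale = h·k = 1 × sec φ; at 48.6°, h = 1.000, k = 1.512, so h·k = 1.512.
True area = apparent / (areal scale) = 75100 / 1.512 ≈ 49700 km².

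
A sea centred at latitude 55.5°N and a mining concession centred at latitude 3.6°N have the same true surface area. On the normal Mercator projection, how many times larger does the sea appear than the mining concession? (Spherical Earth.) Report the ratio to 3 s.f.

On Mercator, area is exaggerated by sec²φ = 1/cos²φ.
At 55.5°: sec²(55.5°) = 1/0.5664² = 3.117.
At 3.6°: sec²(3.6°) = 1/0.9980² = 1.004.
Ratio = 3.117/1.004 = cos²(3.6°)/cos²(55.5°) ≈ 3.10.

3.10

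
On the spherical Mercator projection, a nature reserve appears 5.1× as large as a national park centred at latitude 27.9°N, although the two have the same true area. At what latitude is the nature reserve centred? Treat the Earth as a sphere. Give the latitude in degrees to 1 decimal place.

Mercator areal scale is sec²φ, so apparent-area ratio = sec²φ₁ / sec²φ₂ = cos²φ₂ / cos²φ₁.
cos²φ₂ / cos²φ₁ = 5.1  ⇒  cos φ₁ = cos 27.9° / √5.1 = 0.8838/2.258 = 0.3913.
φ₁ = arccos(0.3913) ≈ 67.0°.

67.0°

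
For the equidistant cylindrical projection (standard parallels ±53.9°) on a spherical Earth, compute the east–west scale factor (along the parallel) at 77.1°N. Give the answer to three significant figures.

The equidistant cylindrical projection with φ₀ = 53.9° has h = 1 (meridians true) and k = cos φ₀ / cos φ along parallels.
k = cos 53.9° / cos 77.1° = 0.5892/0.2233 = 2.639.

2.64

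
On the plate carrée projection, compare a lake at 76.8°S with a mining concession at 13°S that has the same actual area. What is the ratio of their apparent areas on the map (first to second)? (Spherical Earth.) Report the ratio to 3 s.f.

4.27

In the plate carrée (x = Rλ, y = Rφ), meridians are true-scale (h = 1) and parallels are stretched by k = sec φ.
Areal scale at 76.8°: h·k = 1.000 × 4.379 = 4.379.
Areal scale at 13°: h·k = 1.000 × 1.026 = 1.026.
Ratio = 4.379/1.026 ≈ 4.27.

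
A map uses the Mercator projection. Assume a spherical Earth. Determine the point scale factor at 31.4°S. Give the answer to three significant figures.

The Mercator projection is conformal; its linear scale factor is the same in every direction and equals sec φ = 1/cos φ.
k = 1/cos 31.4° = 1/0.8536 = 1.172.

1.17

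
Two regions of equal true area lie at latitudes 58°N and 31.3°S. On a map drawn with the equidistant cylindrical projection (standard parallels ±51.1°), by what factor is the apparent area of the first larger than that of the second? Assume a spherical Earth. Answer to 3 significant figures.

The equidistant cylindrical projection with φ₀ = 51.1° has h = 1 (meridians true) and k = cos φ₀ / cos φ along parallels.
Areal scale at 58°: h·k = 1.000 × 1.185 = 1.185.
Areal scale at 31.3°: h·k = 1.000 × 0.7349 = 0.7349.
Ratio = 1.185/0.7349 ≈ 1.61.

1.61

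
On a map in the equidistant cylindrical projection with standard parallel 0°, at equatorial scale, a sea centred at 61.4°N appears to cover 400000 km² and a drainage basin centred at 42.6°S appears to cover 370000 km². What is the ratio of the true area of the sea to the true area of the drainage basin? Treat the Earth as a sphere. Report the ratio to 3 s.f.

On the plate carrée, areal scale = h·k = 1 × sec φ, so true area = apparent × cos φ.
True area of sea: 400000 × cos(61.4°) = 400000 × 0.4787 = 191500 km².
True area of drainage basin: 370000 × cos(42.6°) = 370000 × 0.7361 = 272400 km².
Ratio = 191500 / 272400 ≈ 0.703.

0.703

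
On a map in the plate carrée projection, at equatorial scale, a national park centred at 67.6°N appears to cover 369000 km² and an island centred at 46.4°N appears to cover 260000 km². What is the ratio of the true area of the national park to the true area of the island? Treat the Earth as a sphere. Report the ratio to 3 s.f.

On the plate carrée, areal scale = h·k = 1 × sec φ, so true area = apparent × cos φ.
True area of national park: 369000 × cos(67.6°) = 369000 × 0.3811 = 140600 km².
True area of island: 260000 × cos(46.4°) = 260000 × 0.6896 = 179300 km².
Ratio = 140600 / 179300 ≈ 0.784.

0.784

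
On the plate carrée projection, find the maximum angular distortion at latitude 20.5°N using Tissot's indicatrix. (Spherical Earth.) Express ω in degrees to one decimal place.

3.7°

Plate carrée maps x = Rλ, y = Rφ. The meridian scale is h = 1 and the parallel scale is k = 1/cos φ = sec φ.
At 20.5°: h = 1.000, k = 1.068; principal scales a = 1.068, b = 1.000.
sin(ω/2) = (a − b)/(a + b) = 0.06761/2.068 = 0.03270, so ω = 2 arcsin(0.03270) ≈ 3.7°.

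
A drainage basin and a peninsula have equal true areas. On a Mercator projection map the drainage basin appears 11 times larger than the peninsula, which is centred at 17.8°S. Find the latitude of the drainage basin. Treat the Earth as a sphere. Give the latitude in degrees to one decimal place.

73.3°

For equal true areas on Mercator, apparent areas scale as sec²φ, so the ratio is cos²φ₂ / cos²φ₁.
cos²φ₂ / cos²φ₁ = 11  ⇒  cos φ₁ = cos 17.8° / √11 = 0.9521/3.317 = 0.2871.
φ₁ = arccos(0.2871) ≈ 73.3°.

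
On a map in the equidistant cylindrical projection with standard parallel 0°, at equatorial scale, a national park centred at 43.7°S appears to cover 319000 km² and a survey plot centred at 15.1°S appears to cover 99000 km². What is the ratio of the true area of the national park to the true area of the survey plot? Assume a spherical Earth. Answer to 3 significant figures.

On the plate carrée, areal scale = h·k = 1 × sec φ, so true area = apparent × cos φ.
True area of national park: 319000 × cos(43.7°) = 319000 × 0.7230 = 230600 km².
True area of survey plot: 99000 × cos(15.1°) = 99000 × 0.9655 = 95580 km².
Ratio = 230600 / 95580 ≈ 2.41.

2.41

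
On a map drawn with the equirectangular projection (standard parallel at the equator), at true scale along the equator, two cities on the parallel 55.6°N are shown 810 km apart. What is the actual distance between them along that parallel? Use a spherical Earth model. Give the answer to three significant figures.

458 km

Plate carrée maps x = Rλ, y = Rφ. The meridian scale is h = 1 and the parallel scale is k = 1/cos φ = sec φ.
Along the parallel at 55.6°, map distances are exaggerated by k = sec 55.6° = 1.770.
True distance = 810 / 1.770 = 810 × cos 55.6° ≈ 458 km.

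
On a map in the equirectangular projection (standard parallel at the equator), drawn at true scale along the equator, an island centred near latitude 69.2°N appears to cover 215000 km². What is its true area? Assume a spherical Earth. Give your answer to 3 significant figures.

In the plate carrée (x = Rλ, y = Rφ), meridians are true-scale (h = 1) and parallels are stretched by k = sec φ.
Areal scale = h·k = 1 × sec φ; at 69.2°, h = 1.000, k = 2.816, so h·k = 2.816.
True area = apparent / (areal scale) = 215000 / 2.816 ≈ 76300 km².

76300 km²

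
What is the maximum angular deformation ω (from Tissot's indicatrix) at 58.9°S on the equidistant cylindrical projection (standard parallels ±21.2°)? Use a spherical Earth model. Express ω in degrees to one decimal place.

In the equirectangular projection with standard parallel φ₀ = 21.2° (x = Rλ cos φ₀, y = Rφ), meridians are true-scale (h = 1) and the parallel scale is k = cos φ₀ / cos φ.
At 58.9°: h = 1.000, k = 1.805; principal scales a = 1.805, b = 1.000.
sin(ω/2) = (a − b)/(a + b) = 0.8050/2.805 = 0.2870, so ω = 2 arcsin(0.2870) ≈ 33.4°.

33.4°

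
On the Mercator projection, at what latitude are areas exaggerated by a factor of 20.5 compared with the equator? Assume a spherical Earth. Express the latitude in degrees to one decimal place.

77.2°

Mercator areal scale is sec²φ.
sec²φ = 20.5  ⇒  cos²φ = 0.04878  ⇒  cos φ = 0.2209.
φ = arccos(0.2209) ≈ 77.2°.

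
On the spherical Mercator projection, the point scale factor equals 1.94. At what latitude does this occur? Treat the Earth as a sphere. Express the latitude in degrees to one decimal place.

59.0°

Mercator scale is k = sec φ = 1/cos φ.
1/cos φ = 1.94  ⇒  cos φ = 0.5155  ⇒  φ = arccos(0.5155) ≈ 59.0°.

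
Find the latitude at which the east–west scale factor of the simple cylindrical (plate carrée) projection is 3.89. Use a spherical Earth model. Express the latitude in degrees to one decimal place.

Plate carrée: h = 1, k = sec φ along parallels.
sec φ = 3.89  ⇒  cos φ = 0.2571  ⇒  φ ≈ 75.1°.

75.1°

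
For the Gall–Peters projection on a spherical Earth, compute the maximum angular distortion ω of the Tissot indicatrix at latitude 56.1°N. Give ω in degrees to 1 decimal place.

The Gall–Peters projection is cylindrical equal-area with φ₀ = 45°. Cylindrical equal-area (φ₀ = 45°): h = cos φ / cos 45° along meridians, k = cos 45° / cos φ along parallels; h·k = 1.
At 56.1°: h = 0.7888, k = 1.268; principal scales a = 1.268, b = 0.7888.
sin(ω/2) = (a − b)/(a + b) = 0.4790/2.057 = 0.2329, so ω = 2 arcsin(0.2329) ≈ 26.9°.

26.9°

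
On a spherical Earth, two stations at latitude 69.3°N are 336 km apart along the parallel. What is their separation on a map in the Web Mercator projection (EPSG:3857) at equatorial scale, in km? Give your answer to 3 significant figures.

951 km

For Mercator, h = k = sec φ (a conformal cylindrical projection has a single point scale, 1/cos φ).
Along the parallel, k = sec 69.3° = 1/0.3535 = 2.829.
Map distance = 336 × 2.829 ≈ 951 km.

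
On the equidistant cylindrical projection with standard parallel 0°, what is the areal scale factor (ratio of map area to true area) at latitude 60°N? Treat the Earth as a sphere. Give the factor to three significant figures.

For the equirectangular projection with φ₀ = 0 (plate carrée), h = 1 along meridians and k = sec φ along parallels.
Areal scale = h·k = 1 × sec φ; at 60°, h = 1.000, k = 2.000, so h·k = 2.000.

2.00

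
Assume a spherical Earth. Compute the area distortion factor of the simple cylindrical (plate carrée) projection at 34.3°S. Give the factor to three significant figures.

In the plate carrée (x = Rλ, y = Rφ), meridians are true-scale (h = 1) and parallels are stretched by k = sec φ.
Areal scale = h·k = 1 × sec φ; at 34.3°, h = 1.000, k = 1.211, so h·k = 1.211.

1.21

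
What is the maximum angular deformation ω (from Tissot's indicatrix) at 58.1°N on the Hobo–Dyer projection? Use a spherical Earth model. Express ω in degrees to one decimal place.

Hobo–Dyer is a cylindrical equal-area projection with standard parallels at ±37.5°. A cylindrical equal-area projection with standard parallel φ₀ has meridian scale h = cos φ / cos φ₀ and parallel scale k = cos φ₀ / cos φ (so areas are preserved, h·k = 1).
At 58.1°: h = 0.6661, k = 1.501; principal scales a = 1.501, b = 0.6661.
sin(ω/2) = (a − b)/(a + b) = 0.8352/2.167 = 0.3854, so ω = 2 arcsin(0.3854) ≈ 45.3°.

45.3°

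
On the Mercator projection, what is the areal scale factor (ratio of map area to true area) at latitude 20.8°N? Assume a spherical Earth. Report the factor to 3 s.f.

The Mercator projection is conformal; its linear scale factor is the same in every direction and equals sec φ = 1/cos φ.
Areal scale = k² = sec²φ = 1/cos²(20.8°) = 1/0.9348² = 1.144.

1.14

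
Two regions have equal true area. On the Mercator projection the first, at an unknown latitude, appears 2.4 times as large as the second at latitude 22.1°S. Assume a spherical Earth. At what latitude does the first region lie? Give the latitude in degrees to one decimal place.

For equal true areas on Mercator, apparent areas scale as sec²φ, so the ratio is cos²φ₂ / cos²φ₁.
cos²φ₂ / cos²φ₁ = 2.4  ⇒  cos φ₁ = cos 22.1° / √2.4 = 0.9265/1.549 = 0.5981.
φ₁ = arccos(0.5981) ≈ 53.3°.

53.3°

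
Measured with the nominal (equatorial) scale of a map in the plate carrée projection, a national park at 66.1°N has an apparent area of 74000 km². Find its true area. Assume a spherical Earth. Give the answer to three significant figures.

30000 km²

For the equirectangular projection with φ₀ = 0 (plate carrée), h = 1 along meridians and k = sec φ along parallels.
Areal scale = h·k = 1 × sec φ; at 66.1°, h = 1.000, k = 2.468, so h·k = 2.468.
True area = apparent / (areal scale) = 74000 / 2.468 ≈ 30000 km².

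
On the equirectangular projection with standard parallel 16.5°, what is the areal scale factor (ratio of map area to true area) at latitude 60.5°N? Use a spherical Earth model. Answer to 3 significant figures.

In the equirectangular projection with standard parallel φ₀ = 16.5° (x = Rλ cos φ₀, y = Rφ), meridians are true-scale (h = 1) and the parallel scale is k = cos φ₀ / cos φ.
Areal scale = h·k = 1 × cos φ₀ / cos φ; at 60.5°, h = 1.000, k = 1.947, so h·k = 1.947.

1.95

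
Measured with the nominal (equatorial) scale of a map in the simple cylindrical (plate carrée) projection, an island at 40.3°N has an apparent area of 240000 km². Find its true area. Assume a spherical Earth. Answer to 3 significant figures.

In the plate carrée (x = Rλ, y = Rφ), meridians are true-scale (h = 1) and parallels are stretched by k = sec φ.
Areal scale = h·k = 1 × sec φ; at 40.3°, h = 1.000, k = 1.311, so h·k = 1.311.
True area = apparent / (areal scale) = 240000 / 1.311 ≈ 183000 km².

183000 km²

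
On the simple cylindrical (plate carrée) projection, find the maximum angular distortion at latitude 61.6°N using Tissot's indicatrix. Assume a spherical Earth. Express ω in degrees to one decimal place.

41.6°

For the equirectangular projection with φ₀ = 0 (plate carrée), h = 1 along meridians and k = sec φ along parallels.
At 61.6°: h = 1.000, k = 2.103; principal scales a = 2.103, b = 1.000.
sin(ω/2) = (a − b)/(a + b) = 1.103/3.103 = 0.3554, so ω = 2 arcsin(0.3554) ≈ 41.6°.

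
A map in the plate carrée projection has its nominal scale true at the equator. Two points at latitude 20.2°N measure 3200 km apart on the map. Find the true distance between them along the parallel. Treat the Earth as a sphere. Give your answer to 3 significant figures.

For the equirectangular projection with φ₀ = 0 (plate carrée), h = 1 along meridians and k = sec φ along parallels.
Along the parallel at 20.2°, map distances are exaggerated by k = sec 20.2° = 1.066.
True distance = 3200 / 1.066 = 3200 × cos 20.2° ≈ 3000 km.

3000 km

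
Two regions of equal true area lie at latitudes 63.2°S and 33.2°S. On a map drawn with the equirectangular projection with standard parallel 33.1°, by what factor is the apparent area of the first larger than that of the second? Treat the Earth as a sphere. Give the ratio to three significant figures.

1.86

In the equirectangular projection with standard parallel φ₀ = 33.1° (x = Rλ cos φ₀, y = Rφ), meridians are true-scale (h = 1) and the parallel scale is k = cos φ₀ / cos φ.
Areal scale at 63.2°: h·k = 1.000 × 1.858 = 1.858.
Areal scale at 33.2°: h·k = 1.000 × 1.001 = 1.001.
Ratio = 1.858/1.001 ≈ 1.86.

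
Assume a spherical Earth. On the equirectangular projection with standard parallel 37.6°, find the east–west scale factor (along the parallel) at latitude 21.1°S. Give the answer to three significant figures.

0.849

With standard parallel φ₀ = 37.6°, the equirectangular projection gives x = Rλ cos φ₀, y = Rφ, so h = 1 and k = cos 37.6° / cos φ.
k = cos 37.6° / cos 21.1° = 0.7923/0.9330 = 0.8492.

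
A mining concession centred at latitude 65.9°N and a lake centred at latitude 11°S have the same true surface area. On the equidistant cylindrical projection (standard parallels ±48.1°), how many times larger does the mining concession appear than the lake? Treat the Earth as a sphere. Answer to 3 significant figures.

The equidistant cylindrical projection with φ₀ = 48.1° has h = 1 (meridians true) and k = cos φ₀ / cos φ along parallels.
Areal scale at 65.9°: h·k = 1.000 × 1.636 = 1.636.
Areal scale at 11°: h·k = 1.000 × 0.6803 = 0.6803.
Ratio = 1.636/0.6803 ≈ 2.40.

2.40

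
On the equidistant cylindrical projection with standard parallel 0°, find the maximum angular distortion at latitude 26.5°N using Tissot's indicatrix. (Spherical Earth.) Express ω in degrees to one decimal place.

6.4°

In the plate carrée (x = Rλ, y = Rφ), meridians are true-scale (h = 1) and parallels are stretched by k = sec φ.
At 26.5°: h = 1.000, k = 1.117; principal scales a = 1.117, b = 1.000.
sin(ω/2) = (a − b)/(a + b) = 0.1174/2.117 = 0.05545, so ω = 2 arcsin(0.05545) ≈ 6.4°.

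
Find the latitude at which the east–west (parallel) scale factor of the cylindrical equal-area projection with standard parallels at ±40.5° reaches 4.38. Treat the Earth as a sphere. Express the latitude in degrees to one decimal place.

80.0°

A cylindrical equal-area projection with standard parallel φ₀ has meridian scale h = cos φ / cos φ₀ and parallel scale k = cos φ₀ / cos φ (so areas are preserved, h·k = 1).
k = cos φ₀ / cos φ = 4.38  ⇒  cos φ = cos 40.5° / 4.38 = 0.1736.
φ = arccos(0.1736) ≈ 80.0°.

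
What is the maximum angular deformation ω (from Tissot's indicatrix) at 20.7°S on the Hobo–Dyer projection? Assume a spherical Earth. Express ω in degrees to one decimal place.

18.8°

The Hobo–Dyer projection is cylindrical equal-area with φ₀ = 37.5°. Cylindrical equal-area (φ₀ = 37.5°): h = cos φ / cos 37.5° along meridians, k = cos 37.5° / cos φ along parallels; h·k = 1.
At 20.7°: h = 1.179, k = 0.8481; principal scales a = 1.179, b = 0.8481.
sin(ω/2) = (a − b)/(a + b) = 0.3310/2.027 = 0.1633, so ω = 2 arcsin(0.1633) ≈ 18.8°.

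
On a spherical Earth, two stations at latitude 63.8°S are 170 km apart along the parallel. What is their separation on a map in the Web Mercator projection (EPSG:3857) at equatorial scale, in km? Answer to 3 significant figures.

Mercator is conformal, so the point scale is isotropic: h = k = sec φ = 1/cos φ.
Along the parallel, k = sec 63.8° = 1/0.4415 = 2.265.
Map distance = 170 × 2.265 ≈ 385 km.

385 km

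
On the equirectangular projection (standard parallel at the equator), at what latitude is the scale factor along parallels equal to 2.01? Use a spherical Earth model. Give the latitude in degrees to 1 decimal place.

60.2°

Plate carrée: h = 1, k = sec φ along parallels.
sec φ = 2.01  ⇒  cos φ = 0.4975  ⇒  φ ≈ 60.2°.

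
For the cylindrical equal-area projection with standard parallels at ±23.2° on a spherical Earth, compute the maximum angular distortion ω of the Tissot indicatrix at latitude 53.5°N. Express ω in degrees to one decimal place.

Cylindrical equal-area (φ₀ = 23.2°): h = cos φ / cos 23.2° along meridians, k = cos 23.2° / cos φ along parallels; h·k = 1.
At 53.5°: h = 0.6472, k = 1.545; principal scales a = 1.545, b = 0.6472.
sin(ω/2) = (a − b)/(a + b) = 0.8981/2.192 = 0.4096, so ω = 2 arcsin(0.4096) ≈ 48.4°.

48.4°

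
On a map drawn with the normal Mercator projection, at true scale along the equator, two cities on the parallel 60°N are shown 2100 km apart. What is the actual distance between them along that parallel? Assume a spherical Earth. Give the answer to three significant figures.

For Mercator, h = k = sec φ (a conformal cylindrical projection has a single point scale, 1/cos φ).
Along the parallel at 60°, map distances are exaggerated by k = sec 60° = 2.000.
True distance = 2100 / 2.000 = 2100 × cos 60° ≈ 1050 km.

1050 km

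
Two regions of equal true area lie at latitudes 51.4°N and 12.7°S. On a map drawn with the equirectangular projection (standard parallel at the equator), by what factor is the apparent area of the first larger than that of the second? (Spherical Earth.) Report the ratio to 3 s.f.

In the plate carrée (x = Rλ, y = Rφ), meridians are true-scale (h = 1) and parallels are stretched by k = sec φ.
Areal scale at 51.4°: h·k = 1.000 × 1.603 = 1.603.
Areal scale at 12.7°: h·k = 1.000 × 1.025 = 1.025.
Ratio = 1.603/1.025 ≈ 1.56.

1.56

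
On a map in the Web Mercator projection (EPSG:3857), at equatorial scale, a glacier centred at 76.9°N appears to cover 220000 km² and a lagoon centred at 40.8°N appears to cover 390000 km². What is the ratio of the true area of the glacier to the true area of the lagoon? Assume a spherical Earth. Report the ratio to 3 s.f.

Mercator's areal exaggeration is sec²φ; hence true area = (apparent area) · cos²φ.
True area of glacier: 220000 × cos²(76.9°) = 220000 × 0.05137 = 11300 km².
True area of lagoon: 390000 × cos²(40.8°) = 390000 × 0.5730 = 223500 km².
Ratio = 11300 / 223500 ≈ 0.0506.

0.0506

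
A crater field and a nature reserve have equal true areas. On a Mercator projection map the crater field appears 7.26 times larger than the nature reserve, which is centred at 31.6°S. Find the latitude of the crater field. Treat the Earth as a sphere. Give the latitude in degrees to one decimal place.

For equal true areas on Mercator, apparent areas scale as sec²φ, so the ratio is cos²φ₂ / cos²φ₁.
cos²φ₂ / cos²φ₁ = 7.26  ⇒  cos φ₁ = cos 31.6° / √7.26 = 0.8517/2.694 = 0.3161.
φ₁ = arccos(0.3161) ≈ 71.6°.

71.6°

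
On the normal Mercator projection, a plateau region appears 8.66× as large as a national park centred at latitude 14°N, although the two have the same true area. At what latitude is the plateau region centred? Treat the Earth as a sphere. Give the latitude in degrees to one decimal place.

For equal true areas on Mercator, apparent areas scale as sec²φ, so the ratio is cos²φ₂ / cos²φ₁.
cos²φ₂ / cos²φ₁ = 8.66  ⇒  cos φ₁ = cos 14° / √8.66 = 0.9703/2.943 = 0.3297.
φ₁ = arccos(0.3297) ≈ 70.7°.

70.7°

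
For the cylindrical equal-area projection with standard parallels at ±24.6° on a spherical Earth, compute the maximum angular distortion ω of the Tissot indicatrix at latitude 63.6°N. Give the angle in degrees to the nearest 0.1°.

75.8°

A cylindrical equal-area projection with standard parallel φ₀ has meridian scale h = cos φ / cos φ₀ and parallel scale k = cos φ₀ / cos φ (so areas are preserved, h·k = 1).
At 63.6°: h = 0.4890, k = 2.045; principal scales a = 2.045, b = 0.4890.
sin(ω/2) = (a − b)/(a + b) = 1.556/2.534 = 0.6140, so ω = 2 arcsin(0.6140) ≈ 75.8°.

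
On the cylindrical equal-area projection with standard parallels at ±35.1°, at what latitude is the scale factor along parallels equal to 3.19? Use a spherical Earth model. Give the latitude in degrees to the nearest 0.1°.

A cylindrical equal-area projection with standard parallel φ₀ has meridian scale h = cos φ / cos φ₀ and parallel scale k = cos φ₀ / cos φ (so areas are preserved, h·k = 1).
k = cos φ₀ / cos φ = 3.19  ⇒  cos φ = cos 35.1° / 3.19 = 0.2565.
φ = arccos(0.2565) ≈ 75.1°.

75.1°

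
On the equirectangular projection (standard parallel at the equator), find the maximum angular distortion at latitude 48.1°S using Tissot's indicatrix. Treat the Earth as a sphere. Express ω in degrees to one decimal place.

For the equirectangular projection with φ₀ = 0 (plate carrée), h = 1 along meridians and k = sec φ along parallels.
At 48.1°: h = 1.000, k = 1.497; principal scales a = 1.497, b = 1.000.
sin(ω/2) = (a − b)/(a + b) = 0.4974/2.497 = 0.1992, so ω = 2 arcsin(0.1992) ≈ 23.0°.

23.0°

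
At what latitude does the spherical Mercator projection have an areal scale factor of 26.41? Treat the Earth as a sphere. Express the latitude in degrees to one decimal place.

78.8°

Mercator areal scale is sec²φ.
sec²φ = 26.41  ⇒  cos²φ = 0.03786  ⇒  cos φ = 0.1946.
φ = arccos(0.1946) ≈ 78.8°.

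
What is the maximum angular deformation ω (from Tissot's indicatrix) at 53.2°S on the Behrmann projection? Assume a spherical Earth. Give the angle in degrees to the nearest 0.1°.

41.3°

The Behrmann projection is cylindrical equal-area with φ₀ = 30°. For cylindrical equal-area with standard parallel φ₀, h = cos φ / cos φ₀ and k = cos φ₀ / cos φ, so h·k = 1.
At 53.2°: h = 0.6917, k = 1.446; principal scales a = 1.446, b = 0.6917.
sin(ω/2) = (a − b)/(a + b) = 0.7540/2.137 = 0.3528, so ω = 2 arcsin(0.3528) ≈ 41.3°.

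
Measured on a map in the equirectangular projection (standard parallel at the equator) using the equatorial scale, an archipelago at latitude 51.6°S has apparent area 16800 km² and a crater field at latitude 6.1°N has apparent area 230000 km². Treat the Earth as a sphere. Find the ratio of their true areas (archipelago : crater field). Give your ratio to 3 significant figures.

On the plate carrée, areal scale = h·k = 1 × sec φ, so true area = apparent × cos φ.
True area of archipelago: 16800 × cos(51.6°) = 16800 × 0.6211 = 10440 km².
True area of crater field: 230000 × cos(6.1°) = 230000 × 0.9943 = 228700 km².
Ratio = 10440 / 228700 ≈ 0.0456.

0.0456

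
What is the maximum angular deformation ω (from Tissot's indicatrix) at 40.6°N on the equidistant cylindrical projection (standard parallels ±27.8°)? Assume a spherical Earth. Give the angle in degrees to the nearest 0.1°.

In the equirectangular projection with standard parallel φ₀ = 27.8° (x = Rλ cos φ₀, y = Rφ), meridians are true-scale (h = 1) and the parallel scale is k = cos φ₀ / cos φ.
At 40.6°: h = 1.000, k = 1.165; principal scales a = 1.165, b = 1.000.
sin(ω/2) = (a − b)/(a + b) = 0.1650/2.165 = 0.07623, so ω = 2 arcsin(0.07623) ≈ 8.7°.

8.7°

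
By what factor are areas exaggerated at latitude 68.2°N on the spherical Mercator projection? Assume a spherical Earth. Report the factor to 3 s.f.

For Mercator, h = k = sec φ (a conformal cylindrical projection has a single point scale, 1/cos φ).
Areal scale = k² = sec²φ = 1/cos²(68.2°) = 1/0.3714² = 7.251.

7.25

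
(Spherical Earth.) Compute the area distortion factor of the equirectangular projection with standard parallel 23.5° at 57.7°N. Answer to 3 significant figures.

The equidistant cylindrical projection with φ₀ = 23.5° has h = 1 (meridians true) and k = cos φ₀ / cos φ along parallels.
Areal scale = h·k = 1 × cos φ₀ / cos φ; at 57.7°, h = 1.000, k = 1.716, so h·k = 1.716.

1.72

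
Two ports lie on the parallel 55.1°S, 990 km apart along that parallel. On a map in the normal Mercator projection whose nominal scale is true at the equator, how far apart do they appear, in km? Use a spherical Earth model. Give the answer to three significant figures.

The Mercator projection is conformal; its linear scale factor is the same in every direction and equals sec φ = 1/cos φ.
Along the parallel, k = sec 55.1° = 1/0.5721 = 1.748.
Map distance = 990 × 1.748 ≈ 1730 km.

1730 km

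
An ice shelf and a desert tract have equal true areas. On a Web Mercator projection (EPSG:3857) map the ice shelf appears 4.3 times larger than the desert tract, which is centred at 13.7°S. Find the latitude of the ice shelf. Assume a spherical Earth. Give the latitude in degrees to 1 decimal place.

62.1°

On Mercator, (apparent₁)/(apparent₂) = sec²φ₁ / sec²φ₂ when true areas are equal.
cos²φ₂ / cos²φ₁ = 4.3  ⇒  cos φ₁ = cos 13.7° / √4.3 = 0.9715/2.074 = 0.4685.
φ₁ = arccos(0.4685) ≈ 62.1°.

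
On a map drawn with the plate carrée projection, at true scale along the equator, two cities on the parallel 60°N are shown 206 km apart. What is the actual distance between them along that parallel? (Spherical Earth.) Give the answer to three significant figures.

103 km

In the plate carrée (x = Rλ, y = Rφ), meridians are true-scale (h = 1) and parallels are stretched by k = sec φ.
Along the parallel at 60°, map distances are exaggerated by k = sec 60° = 2.000.
True distance = 206 / 2.000 = 206 × cos 60° ≈ 103 km.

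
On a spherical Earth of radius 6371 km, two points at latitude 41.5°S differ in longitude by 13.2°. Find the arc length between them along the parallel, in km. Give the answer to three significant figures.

1100 km

Arc length along a parallel = R cos φ · Δλ (with Δλ in radians).
= 6371 × cos 41.5° × (13.2° × π/180) = 6371 × 0.7490 × 0.2304 ≈ 1100 km.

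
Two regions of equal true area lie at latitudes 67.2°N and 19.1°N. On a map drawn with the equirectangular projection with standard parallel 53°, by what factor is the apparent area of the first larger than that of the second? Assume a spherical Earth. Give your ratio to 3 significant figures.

The equidistant cylindrical projection with φ₀ = 53° has h = 1 (meridians true) and k = cos φ₀ / cos φ along parallels.
Areal scale at 67.2°: h·k = 1.000 × 1.553 = 1.553.
Areal scale at 19.1°: h·k = 1.000 × 0.6369 = 0.6369.
Ratio = 1.553/0.6369 ≈ 2.44.

2.44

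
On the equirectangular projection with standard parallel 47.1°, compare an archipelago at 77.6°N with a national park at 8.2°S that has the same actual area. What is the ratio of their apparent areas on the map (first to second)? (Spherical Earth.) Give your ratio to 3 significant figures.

4.61

In the equirectangular projection with standard parallel φ₀ = 47.1° (x = Rλ cos φ₀, y = Rφ), meridians are true-scale (h = 1) and the parallel scale is k = cos φ₀ / cos φ.
Areal scale at 77.6°: h·k = 1.000 × 3.170 = 3.170.
Areal scale at 8.2°: h·k = 1.000 × 0.6878 = 0.6878.
Ratio = 3.170/0.6878 ≈ 4.61.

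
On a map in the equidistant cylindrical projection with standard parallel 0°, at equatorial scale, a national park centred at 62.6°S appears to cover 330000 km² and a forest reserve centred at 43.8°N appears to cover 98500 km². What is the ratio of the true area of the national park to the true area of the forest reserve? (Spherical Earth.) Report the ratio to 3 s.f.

Plate carrée has h = 1 and k = sec φ, giving areal scale sec φ; true area = (apparent area) · cos φ.
True area of national park: 330000 × cos(62.6°) = 330000 × 0.4602 = 151900 km².
True area of forest reserve: 98500 × cos(43.8°) = 98500 × 0.7218 = 71090 km².
Ratio = 151900 / 71090 ≈ 2.14.

2.14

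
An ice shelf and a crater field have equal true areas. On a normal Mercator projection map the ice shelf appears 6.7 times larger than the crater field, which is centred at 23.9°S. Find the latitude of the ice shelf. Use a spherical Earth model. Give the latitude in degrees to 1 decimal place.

69.3°

For equal true areas on Mercator, apparent areas scale as sec²φ, so the ratio is cos²φ₂ / cos²φ₁.
cos²φ₂ / cos²φ₁ = 6.7  ⇒  cos φ₁ = cos 23.9° / √6.7 = 0.9143/2.588 = 0.3532.
φ₁ = arccos(0.3532) ≈ 69.3°.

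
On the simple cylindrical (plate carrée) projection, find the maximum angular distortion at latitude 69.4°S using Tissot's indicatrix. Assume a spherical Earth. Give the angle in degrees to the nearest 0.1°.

Plate carrée maps x = Rλ, y = Rφ. The meridian scale is h = 1 and the parallel scale is k = 1/cos φ = sec φ.
At 69.4°: h = 1.000, k = 2.842; principal scales a = 2.842, b = 1.000.
sin(ω/2) = (a − b)/(a + b) = 1.842/3.842 = 0.4795, so ω = 2 arcsin(0.4795) ≈ 57.3°.

57.3°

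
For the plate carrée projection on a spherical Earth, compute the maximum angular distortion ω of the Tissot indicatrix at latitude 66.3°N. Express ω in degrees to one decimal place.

50.5°

For the equirectangular projection with φ₀ = 0 (plate carrée), h = 1 along meridians and k = sec φ along parallels.
At 66.3°: h = 1.000, k = 2.488; principal scales a = 2.488, b = 1.000.
sin(ω/2) = (a − b)/(a + b) = 1.488/3.488 = 0.4266, so ω = 2 arcsin(0.4266) ≈ 50.5°.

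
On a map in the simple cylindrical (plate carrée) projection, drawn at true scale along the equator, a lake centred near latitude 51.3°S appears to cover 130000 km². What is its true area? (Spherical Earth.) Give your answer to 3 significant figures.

81300 km²

Plate carrée maps x = Rλ, y = Rφ. The meridian scale is h = 1 and the parallel scale is k = 1/cos φ = sec φ.
Areal scale = h·k = 1 × sec φ; at 51.3°, h = 1.000, k = 1.599, so h·k = 1.599.
True area = apparent / (areal scale) = 130000 / 1.599 ≈ 81300 km².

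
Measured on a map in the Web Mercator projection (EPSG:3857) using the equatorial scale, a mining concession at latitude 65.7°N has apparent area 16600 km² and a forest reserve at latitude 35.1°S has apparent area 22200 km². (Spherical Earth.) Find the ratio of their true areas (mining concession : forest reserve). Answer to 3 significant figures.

Since Mercator area scale is 1/cos²φ, the true area equals the apparent area multiplied by cos²φ.
True area of mining concession: 16600 × cos²(65.7°) = 16600 × 0.1693 = 2811 km².
True area of forest reserve: 22200 × cos²(35.1°) = 22200 × 0.6694 = 14860 km².
Ratio = 2811 / 14860 ≈ 0.189.

0.189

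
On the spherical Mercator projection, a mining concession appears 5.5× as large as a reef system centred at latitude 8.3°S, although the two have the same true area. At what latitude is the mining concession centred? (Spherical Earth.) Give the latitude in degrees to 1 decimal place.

65.0°

For equal true areas on Mercator, apparent areas scale as sec²φ, so the ratio is cos²φ₂ / cos²φ₁.
cos²φ₂ / cos²φ₁ = 5.5  ⇒  cos φ₁ = cos 8.3° / √5.5 = 0.9895/2.345 = 0.4219.
φ₁ = arccos(0.4219) ≈ 65.0°.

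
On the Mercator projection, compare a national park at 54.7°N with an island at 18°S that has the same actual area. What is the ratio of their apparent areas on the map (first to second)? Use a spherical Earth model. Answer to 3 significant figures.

Mercator is conformal with k = sec φ, so areal scale = k² = sec²φ.
At 54.7°: sec²(54.7°) = 1/0.5779² = 2.995.
At 18°: sec²(18°) = 1/0.9511² = 1.106.
Ratio = 2.995/1.106 = cos²(18°)/cos²(54.7°) ≈ 2.71.

2.71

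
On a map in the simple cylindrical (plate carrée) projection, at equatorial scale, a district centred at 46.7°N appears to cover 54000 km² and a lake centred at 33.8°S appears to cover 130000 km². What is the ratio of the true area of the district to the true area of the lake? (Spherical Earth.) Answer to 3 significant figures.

0.343

On the plate carrée, areal scale = h·k = 1 × sec φ, so true area = apparent × cos φ.
True area of district: 54000 × cos(46.7°) = 54000 × 0.6858 = 37030 km².
True area of lake: 130000 × cos(33.8°) = 130000 × 0.8310 = 108000 km².
Ratio = 37030 / 108000 ≈ 0.343.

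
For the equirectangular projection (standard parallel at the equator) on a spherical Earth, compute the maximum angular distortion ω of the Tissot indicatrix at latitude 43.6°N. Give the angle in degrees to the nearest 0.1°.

Plate carrée maps x = Rλ, y = Rφ. The meridian scale is h = 1 and the parallel scale is k = 1/cos φ = sec φ.
At 43.6°: h = 1.000, k = 1.381; principal scales a = 1.381, b = 1.000.
sin(ω/2) = (a − b)/(a + b) = 0.3809/2.381 = 0.1600, so ω = 2 arcsin(0.1600) ≈ 18.4°.

18.4°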